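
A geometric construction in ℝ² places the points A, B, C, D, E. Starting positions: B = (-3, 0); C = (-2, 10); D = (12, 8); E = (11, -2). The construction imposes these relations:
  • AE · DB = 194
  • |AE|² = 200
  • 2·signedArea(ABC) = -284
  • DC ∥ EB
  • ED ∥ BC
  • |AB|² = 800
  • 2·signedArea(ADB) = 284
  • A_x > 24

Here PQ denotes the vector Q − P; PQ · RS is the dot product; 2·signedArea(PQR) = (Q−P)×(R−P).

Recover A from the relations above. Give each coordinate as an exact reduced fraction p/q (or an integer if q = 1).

1. A_x = 25  [2·signedArea(ABC) = -284 ∩ 2·signedArea(ADB) = 284]
2. A_y = -4  [2·signedArea(ABC) = -284 ∩ 2·signedArea(ADB) = 284]
   → A = (25, -4)

A = (25, -4)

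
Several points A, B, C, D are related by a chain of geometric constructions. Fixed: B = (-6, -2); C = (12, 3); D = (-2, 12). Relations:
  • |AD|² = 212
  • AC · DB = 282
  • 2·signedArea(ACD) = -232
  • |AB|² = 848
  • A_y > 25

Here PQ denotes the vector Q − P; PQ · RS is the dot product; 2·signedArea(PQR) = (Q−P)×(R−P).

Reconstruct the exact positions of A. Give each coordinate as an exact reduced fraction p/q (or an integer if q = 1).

1. A_x = 2  [AC · DB = 282 ∩ 2·signedArea(ACD) = -232]
2. A_y = 26  [AC · DB = 282 ∩ 2·signedArea(ACD) = -232]
   → A = (2, 26)

A = (2, 26)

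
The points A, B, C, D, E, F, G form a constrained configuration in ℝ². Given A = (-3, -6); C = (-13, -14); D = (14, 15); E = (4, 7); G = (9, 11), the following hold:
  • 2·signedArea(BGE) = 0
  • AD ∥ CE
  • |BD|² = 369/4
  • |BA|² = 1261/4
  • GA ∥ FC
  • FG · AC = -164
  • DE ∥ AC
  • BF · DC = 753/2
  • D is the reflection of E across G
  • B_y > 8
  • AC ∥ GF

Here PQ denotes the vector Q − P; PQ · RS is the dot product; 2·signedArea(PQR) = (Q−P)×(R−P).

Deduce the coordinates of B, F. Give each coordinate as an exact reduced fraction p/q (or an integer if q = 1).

B = (13/2, 9)
F = (-1, 3)

1. B_x = 13/2  [line 4·x + -5·y + 19 = 0 ∩ |BA|² = 1261/4]
2. B_y = 9  [line 4·x + -5·y + 19 = 0 ∩ |BA|² = 1261/4]
   → B = (13/2, 9)
3. F_x = -1  [GA ∥ FC ∩ AC ∥ GF]
4. F_y = 3  [GA ∥ FC ∩ AC ∥ GF]
   → F = (-1, 3)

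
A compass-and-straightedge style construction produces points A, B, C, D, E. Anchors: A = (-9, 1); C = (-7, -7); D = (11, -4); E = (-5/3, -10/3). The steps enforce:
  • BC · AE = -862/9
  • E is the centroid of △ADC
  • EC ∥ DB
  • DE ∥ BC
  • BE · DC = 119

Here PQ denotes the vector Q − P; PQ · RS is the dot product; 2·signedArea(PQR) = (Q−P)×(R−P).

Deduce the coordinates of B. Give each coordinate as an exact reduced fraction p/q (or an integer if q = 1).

1. B_x = 17/3  [DE ∥ BC ∩ EC ∥ DB]
2. B_y = -23/3  [DE ∥ BC ∩ EC ∥ DB]
   → B = (17/3, -23/3)

B = (17/3, -23/3)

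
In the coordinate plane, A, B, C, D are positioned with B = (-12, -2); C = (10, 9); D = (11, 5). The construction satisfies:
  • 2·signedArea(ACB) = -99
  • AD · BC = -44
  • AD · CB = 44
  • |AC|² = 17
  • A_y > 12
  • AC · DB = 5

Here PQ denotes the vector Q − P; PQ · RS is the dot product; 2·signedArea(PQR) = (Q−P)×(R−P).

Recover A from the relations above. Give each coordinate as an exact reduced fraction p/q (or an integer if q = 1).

A = (9, 13)

1. A_x = 9  [AD · CB = 44 ∩ 2·signedArea(ACB) = -99]
2. A_y = 13  [AD · CB = 44 ∩ 2·signedArea(ACB) = -99]
   → A = (9, 13)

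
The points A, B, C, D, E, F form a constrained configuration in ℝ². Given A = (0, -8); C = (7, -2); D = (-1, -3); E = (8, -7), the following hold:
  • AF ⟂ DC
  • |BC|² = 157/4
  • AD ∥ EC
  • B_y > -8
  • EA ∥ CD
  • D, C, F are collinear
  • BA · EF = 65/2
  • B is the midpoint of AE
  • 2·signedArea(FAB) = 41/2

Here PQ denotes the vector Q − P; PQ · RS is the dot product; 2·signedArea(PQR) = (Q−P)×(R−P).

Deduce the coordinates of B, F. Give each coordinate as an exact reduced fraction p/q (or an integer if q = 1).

1. B_x = 4  [B is the midpoint of AE]
2. B_y = -15/2  [B is the midpoint of AE]
   → B = (4, -15/2)
3. F_x = -41/65  [D, C, F are collinear ∩ AF ⟂ DC]
4. F_y = -192/65  [D, C, F are collinear ∩ AF ⟂ DC]
   → F = (-41/65, -192/65)

B = (4, -15/2)
F = (-41/65, -192/65)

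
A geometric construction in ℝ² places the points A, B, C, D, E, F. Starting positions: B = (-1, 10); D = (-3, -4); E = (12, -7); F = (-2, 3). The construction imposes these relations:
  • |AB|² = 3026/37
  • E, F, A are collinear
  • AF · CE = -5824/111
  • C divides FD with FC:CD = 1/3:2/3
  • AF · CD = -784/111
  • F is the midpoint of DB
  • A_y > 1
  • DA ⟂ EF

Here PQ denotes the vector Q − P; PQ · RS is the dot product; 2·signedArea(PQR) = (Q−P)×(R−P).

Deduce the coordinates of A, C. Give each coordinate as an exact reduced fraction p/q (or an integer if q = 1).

A = (24/37, 41/37)
C = (-7/3, 2/3)

1. A_x = 24/37  [E, F, A are collinear ∩ DA ⟂ EF]
2. A_y = 41/37  [E, F, A are collinear ∩ DA ⟂ EF]
   → A = (24/37, 41/37)
3. C_x = -7/3  [C divides FD with FC:CD = 1/3:2/3]
4. C_y = 2/3  [C divides FD with FC:CD = 1/3:2/3]
   → C = (-7/3, 2/3)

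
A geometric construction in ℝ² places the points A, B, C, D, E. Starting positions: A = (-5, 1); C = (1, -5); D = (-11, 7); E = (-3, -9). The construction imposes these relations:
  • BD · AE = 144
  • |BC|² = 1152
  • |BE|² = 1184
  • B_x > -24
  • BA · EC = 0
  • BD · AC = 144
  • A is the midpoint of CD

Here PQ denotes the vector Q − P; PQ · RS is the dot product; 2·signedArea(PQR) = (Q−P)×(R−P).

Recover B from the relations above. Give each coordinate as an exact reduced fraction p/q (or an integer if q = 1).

1. B_x = -23  [BA · EC = 0 ∩ BD · AE = 144]
2. B_y = 19  [BA · EC = 0 ∩ BD · AE = 144]
   → B = (-23, 19)

B = (-23, 19)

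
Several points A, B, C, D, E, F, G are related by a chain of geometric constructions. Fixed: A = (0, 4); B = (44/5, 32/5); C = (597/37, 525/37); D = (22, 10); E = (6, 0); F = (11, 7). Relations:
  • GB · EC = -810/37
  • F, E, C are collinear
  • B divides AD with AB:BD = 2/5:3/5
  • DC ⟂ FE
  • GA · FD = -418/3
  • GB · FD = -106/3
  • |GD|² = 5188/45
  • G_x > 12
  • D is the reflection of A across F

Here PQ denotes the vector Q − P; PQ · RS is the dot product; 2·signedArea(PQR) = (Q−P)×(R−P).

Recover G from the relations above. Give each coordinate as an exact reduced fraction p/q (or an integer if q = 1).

G = (184/15, 82/15)

1. G_x = 184/15  [GA · FD = -418/3 ∩ GB · EC = -810/37]
2. G_y = 82/15  [GA · FD = -418/3 ∩ GB · EC = -810/37]
   → G = (184/15, 82/15)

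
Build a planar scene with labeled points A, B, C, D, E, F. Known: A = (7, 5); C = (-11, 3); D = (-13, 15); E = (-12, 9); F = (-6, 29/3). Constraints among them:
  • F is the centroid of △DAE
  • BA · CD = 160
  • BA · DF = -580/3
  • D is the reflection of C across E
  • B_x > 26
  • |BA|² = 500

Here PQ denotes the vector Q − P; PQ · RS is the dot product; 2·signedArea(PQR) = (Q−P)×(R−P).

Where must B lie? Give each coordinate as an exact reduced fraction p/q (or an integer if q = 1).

1. B_x = 27  [BA · CD = 160 ∩ BA · DF = -580/3]
2. B_y = -5  [BA · CD = 160 ∩ BA · DF = -580/3]
   → B = (27, -5)

B = (27, -5)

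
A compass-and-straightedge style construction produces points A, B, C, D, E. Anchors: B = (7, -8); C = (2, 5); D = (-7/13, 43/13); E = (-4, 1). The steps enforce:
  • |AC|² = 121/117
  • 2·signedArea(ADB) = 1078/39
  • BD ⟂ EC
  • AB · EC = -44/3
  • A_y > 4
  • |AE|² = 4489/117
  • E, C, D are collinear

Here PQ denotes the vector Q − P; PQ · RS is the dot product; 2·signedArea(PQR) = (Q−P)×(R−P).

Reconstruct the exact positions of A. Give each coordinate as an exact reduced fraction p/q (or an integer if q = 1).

A = (15/13, 173/39)

1. A_x = 15/13  [line 147/13·x + 98/13·y + -1813/39 = 0 ∩ |AC|² = 121/117]
2. A_y = 173/39  [line 147/13·x + 98/13·y + -1813/39 = 0 ∩ |AC|² = 121/117]
   → A = (15/13, 173/39)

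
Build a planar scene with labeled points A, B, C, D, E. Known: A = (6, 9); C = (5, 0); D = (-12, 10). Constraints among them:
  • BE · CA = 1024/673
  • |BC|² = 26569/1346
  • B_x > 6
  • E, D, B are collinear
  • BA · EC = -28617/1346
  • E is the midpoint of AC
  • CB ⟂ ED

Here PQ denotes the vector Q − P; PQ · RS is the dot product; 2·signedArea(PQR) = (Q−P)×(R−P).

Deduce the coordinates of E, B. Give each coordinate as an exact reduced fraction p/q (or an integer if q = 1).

1. E_x = 11/2  [E is the midpoint of AC]
2. E_y = 9/2  [E is the midpoint of AC]
   → E = (11/2, 9/2)
3. B_x = 8523/1346  [E, D, B are collinear ∩ CB ⟂ ED]
4. B_y = 5705/1346  [E, D, B are collinear ∩ CB ⟂ ED]
   → B = (8523/1346, 5705/1346)

B = (8523/1346, 5705/1346)
E = (11/2, 9/2)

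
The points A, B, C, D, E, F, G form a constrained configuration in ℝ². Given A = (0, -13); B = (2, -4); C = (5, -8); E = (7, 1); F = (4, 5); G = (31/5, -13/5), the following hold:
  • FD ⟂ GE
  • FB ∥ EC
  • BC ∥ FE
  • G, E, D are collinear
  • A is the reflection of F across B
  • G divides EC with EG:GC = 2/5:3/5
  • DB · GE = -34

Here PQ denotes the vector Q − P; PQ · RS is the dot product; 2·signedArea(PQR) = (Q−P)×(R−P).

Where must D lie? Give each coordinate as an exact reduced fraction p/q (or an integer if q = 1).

D = (131/17, 71/17)

1. D_x = 131/17  [G, E, D are collinear ∩ FD ⟂ GE]
2. D_y = 71/17  [G, E, D are collinear ∩ FD ⟂ GE]
   → D = (131/17, 71/17)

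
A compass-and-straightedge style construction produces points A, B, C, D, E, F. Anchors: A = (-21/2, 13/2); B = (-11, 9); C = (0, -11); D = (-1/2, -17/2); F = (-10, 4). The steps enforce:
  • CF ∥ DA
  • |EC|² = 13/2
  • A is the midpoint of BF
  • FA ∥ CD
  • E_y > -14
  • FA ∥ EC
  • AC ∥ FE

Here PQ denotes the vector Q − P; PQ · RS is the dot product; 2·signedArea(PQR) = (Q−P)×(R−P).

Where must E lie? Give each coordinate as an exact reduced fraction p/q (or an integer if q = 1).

1. E_x = 1/2  [FA ∥ EC ∩ AC ∥ FE]
2. E_y = -27/2  [FA ∥ EC ∩ AC ∥ FE]
   → E = (1/2, -27/2)

E = (1/2, -27/2)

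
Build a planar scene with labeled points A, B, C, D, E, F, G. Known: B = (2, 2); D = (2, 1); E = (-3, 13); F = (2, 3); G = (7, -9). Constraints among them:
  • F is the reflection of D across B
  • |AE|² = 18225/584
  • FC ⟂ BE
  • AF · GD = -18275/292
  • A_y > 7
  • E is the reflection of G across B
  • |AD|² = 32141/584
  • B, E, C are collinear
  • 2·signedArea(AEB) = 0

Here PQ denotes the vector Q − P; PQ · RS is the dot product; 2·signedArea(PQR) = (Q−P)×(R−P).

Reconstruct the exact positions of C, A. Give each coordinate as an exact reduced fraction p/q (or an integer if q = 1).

1. C_x = 237/146  [B, E, C are collinear ∩ FC ⟂ BE]
2. C_y = 413/146  [B, E, C are collinear ∩ FC ⟂ BE]
   → C = (237/146, 413/146)
3. A_x = -201/292  [2·signedArea(AEB) = 0 ∩ AF · GD = -18275/292]
4. A_y = 2311/292  [2·signedArea(AEB) = 0 ∩ AF · GD = -18275/292]
   → A = (-201/292, 2311/292)

A = (-201/292, 2311/292)
C = (237/146, 413/146)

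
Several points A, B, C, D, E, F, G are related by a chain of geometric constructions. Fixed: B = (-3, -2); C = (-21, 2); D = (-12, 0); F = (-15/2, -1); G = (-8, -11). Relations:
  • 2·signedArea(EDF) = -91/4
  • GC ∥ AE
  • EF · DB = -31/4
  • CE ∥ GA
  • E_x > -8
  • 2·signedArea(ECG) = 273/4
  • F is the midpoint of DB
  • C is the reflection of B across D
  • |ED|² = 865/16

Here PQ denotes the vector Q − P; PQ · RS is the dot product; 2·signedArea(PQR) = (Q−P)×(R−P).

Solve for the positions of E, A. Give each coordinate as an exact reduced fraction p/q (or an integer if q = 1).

A = (21/4, -19)
E = (-31/4, -6)

1. E_x = -31/4  [2·signedArea(EDF) = -91/4 ∩ 2·signedArea(ECG) = 273/4]
2. E_y = -6  [2·signedArea(EDF) = -91/4 ∩ 2·signedArea(ECG) = 273/4]
   → E = (-31/4, -6)
3. A_x = 21/4  [GC ∥ AE ∩ CE ∥ GA]
4. A_y = -19  [GC ∥ AE ∩ CE ∥ GA]
   → A = (21/4, -19)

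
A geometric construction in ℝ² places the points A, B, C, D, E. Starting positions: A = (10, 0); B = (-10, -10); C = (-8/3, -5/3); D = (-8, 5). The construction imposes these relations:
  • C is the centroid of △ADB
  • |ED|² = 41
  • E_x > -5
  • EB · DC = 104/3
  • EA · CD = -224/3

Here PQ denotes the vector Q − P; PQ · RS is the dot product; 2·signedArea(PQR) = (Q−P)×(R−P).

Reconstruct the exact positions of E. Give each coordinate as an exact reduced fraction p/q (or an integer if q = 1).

1. E_x = -4  [line -16/3·x + 20/3·y + -64/3 = 0 ∩ |ED|² = 41]
2. E_y = 0  [line -16/3·x + 20/3·y + -64/3 = 0 ∩ |ED|² = 41]
   → E = (-4, 0)

E = (-4, 0)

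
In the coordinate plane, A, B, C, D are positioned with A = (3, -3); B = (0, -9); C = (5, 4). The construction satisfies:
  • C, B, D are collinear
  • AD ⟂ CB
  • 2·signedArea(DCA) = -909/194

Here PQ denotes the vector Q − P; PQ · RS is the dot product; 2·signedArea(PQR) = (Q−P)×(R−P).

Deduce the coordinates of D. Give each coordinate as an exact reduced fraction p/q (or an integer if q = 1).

D = (465/194, -537/194)

1. D_x = 465/194  [C, B, D are collinear ∩ AD ⟂ CB]
2. D_y = -537/194  [C, B, D are collinear ∩ AD ⟂ CB]
   → D = (465/194, -537/194)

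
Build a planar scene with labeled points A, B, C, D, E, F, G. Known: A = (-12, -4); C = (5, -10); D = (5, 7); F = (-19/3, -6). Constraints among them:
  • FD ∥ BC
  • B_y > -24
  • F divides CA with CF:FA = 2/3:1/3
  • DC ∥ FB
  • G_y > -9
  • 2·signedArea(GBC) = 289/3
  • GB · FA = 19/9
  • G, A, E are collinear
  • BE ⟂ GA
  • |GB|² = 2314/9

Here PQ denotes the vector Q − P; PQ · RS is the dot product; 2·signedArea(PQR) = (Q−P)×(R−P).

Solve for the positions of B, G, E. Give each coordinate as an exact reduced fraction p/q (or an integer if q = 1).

B = (-19/3, -23)
E = (-973/975, -2562/325)
G = (-2/3, -8)

1. B_x = -19/3  [FD ∥ BC ∩ DC ∥ FB]
2. B_y = -23  [FD ∥ BC ∩ DC ∥ FB]
   → B = (-19/3, -23)
3. G_x = -2/3  [GB · FA = 19/9 ∩ 2·signedArea(GBC) = 289/3]
4. G_y = -8  [GB · FA = 19/9 ∩ 2·signedArea(GBC) = 289/3]
   → G = (-2/3, -8)
5. E_x = -973/975  [G, A, E are collinear ∩ BE ⟂ GA]
6. E_y = -2562/325  [G, A, E are collinear ∩ BE ⟂ GA]
   → E = (-973/975, -2562/325)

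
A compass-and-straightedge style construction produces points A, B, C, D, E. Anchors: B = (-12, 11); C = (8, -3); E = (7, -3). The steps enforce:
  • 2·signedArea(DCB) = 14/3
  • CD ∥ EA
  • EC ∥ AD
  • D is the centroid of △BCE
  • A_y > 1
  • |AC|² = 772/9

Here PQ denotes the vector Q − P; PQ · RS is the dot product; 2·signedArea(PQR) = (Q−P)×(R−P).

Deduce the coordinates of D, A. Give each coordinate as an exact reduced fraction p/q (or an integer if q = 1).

1. D_x = 1  [D is the centroid of △BCE]
2. D_y = 5/3  [D is the centroid of △BCE]
   → D = (1, 5/3)
3. A_x = 0  [EC ∥ AD ∩ CD ∥ EA]
4. A_y = 5/3  [EC ∥ AD ∩ CD ∥ EA]
   → A = (0, 5/3)

A = (0, 5/3)
D = (1, 5/3)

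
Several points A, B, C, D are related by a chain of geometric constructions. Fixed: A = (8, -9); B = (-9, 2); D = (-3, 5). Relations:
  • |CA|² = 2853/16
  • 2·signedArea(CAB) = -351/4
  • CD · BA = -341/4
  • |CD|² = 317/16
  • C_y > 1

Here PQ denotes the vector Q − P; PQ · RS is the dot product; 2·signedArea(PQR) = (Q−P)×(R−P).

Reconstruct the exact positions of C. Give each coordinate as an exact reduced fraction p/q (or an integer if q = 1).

1. C_x = -1/4  [2·signedArea(CAB) = -351/4 ∩ CD · BA = -341/4]
2. C_y = 3/2  [2·signedArea(CAB) = -351/4 ∩ CD · BA = -341/4]
   → C = (-1/4, 3/2)

C = (-1/4, 3/2)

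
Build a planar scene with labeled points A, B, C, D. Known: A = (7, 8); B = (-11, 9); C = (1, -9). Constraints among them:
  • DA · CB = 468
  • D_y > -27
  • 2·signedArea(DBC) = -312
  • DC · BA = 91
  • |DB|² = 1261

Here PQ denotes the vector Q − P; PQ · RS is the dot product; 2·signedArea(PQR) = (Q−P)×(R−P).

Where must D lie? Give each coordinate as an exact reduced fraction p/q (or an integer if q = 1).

1. D_x = -5  [DA · CB = 468 ∩ 2·signedArea(DBC) = -312]
2. D_y = -26  [DA · CB = 468 ∩ 2·signedArea(DBC) = -312]
   → D = (-5, -26)

D = (-5, -26)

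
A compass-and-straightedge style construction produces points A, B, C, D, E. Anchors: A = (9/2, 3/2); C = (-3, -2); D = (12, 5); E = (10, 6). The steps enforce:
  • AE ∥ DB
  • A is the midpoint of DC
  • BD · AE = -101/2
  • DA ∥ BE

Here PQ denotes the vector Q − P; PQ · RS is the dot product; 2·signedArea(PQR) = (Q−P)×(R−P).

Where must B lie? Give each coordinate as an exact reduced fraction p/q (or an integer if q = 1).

1. B_x = 35/2  [DA ∥ BE ∩ AE ∥ DB]
2. B_y = 19/2  [DA ∥ BE ∩ AE ∥ DB]
   → B = (35/2, 19/2)

B = (35/2, 19/2)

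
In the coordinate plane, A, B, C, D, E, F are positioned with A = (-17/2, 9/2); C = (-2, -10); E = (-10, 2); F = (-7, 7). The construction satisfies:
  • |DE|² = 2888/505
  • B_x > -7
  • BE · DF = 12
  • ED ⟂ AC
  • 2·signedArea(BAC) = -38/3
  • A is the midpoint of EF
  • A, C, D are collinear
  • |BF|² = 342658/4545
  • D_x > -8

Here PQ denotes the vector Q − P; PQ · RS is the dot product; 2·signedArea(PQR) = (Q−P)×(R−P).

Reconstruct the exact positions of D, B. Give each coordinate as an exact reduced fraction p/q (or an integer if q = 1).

1. D_x = -3948/505  [A, C, D are collinear ∩ ED ⟂ AC]
2. D_y = 1504/505  [A, C, D are collinear ∩ ED ⟂ AC]
   → D = (-3948/505, 1504/505)
3. B_x = -3336/505  [2·signedArea(BAC) = -38/3 ∩ BE · DF = 12]
4. B_y = -2536/1515  [2·signedArea(BAC) = -38/3 ∩ BE · DF = 12]
   → B = (-3336/505, -2536/1515)

B = (-3336/505, -2536/1515)
D = (-3948/505, 1504/505)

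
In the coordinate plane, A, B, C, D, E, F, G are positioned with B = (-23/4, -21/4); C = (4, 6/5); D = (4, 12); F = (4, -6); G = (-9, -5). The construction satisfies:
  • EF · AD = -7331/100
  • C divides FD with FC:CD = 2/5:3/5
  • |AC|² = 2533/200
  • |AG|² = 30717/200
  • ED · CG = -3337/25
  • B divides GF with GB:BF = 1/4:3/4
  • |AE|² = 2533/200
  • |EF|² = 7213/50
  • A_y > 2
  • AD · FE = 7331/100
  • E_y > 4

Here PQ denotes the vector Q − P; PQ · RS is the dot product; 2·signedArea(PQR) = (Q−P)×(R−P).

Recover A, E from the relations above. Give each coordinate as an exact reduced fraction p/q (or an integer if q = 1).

A = (3/4, 53/20)
E = (-5/2, 41/10)

1. E_x = -5/2  [line 13·x + 31/5·y + 177/25 = 0 ∩ |EF|² = 7213/50]
2. E_y = 41/10  [line 13·x + 31/5·y + 177/25 = 0 ∩ |EF|² = 7213/50]
   → E = (-5/2, 41/10)
3. A_x = 3/4  [line 13/2·x + -101/10·y + 2189/100 = 0 ∩ |AE|² = 2533/200]
4. A_y = 53/20  [line 13/2·x + -101/10·y + 2189/100 = 0 ∩ |AE|² = 2533/200]
   → A = (3/4, 53/20)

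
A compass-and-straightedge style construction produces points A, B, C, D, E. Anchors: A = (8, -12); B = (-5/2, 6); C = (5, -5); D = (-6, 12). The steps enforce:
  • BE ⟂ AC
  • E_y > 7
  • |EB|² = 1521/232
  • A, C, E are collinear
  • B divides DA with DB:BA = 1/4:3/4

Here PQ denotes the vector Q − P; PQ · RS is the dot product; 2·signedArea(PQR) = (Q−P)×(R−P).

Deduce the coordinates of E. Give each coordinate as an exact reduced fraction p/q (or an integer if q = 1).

1. E_x = -17/116  [A, C, E are collinear ∩ BE ⟂ AC]
2. E_y = 813/116  [A, C, E are collinear ∩ BE ⟂ AC]
   → E = (-17/116, 813/116)

E = (-17/116, 813/116)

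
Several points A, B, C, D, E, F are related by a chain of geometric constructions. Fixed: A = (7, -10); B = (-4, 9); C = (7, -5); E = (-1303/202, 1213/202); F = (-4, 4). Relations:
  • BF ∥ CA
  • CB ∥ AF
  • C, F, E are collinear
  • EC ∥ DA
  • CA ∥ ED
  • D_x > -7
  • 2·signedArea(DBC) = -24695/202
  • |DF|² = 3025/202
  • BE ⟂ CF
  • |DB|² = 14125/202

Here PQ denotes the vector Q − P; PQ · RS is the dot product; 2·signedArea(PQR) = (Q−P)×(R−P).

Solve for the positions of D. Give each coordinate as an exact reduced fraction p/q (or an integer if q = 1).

1. D_x = -1303/202  [EC ∥ DA ∩ CA ∥ ED]
2. D_y = 203/202  [EC ∥ DA ∩ CA ∥ ED]
   → D = (-1303/202, 203/202)

D = (-1303/202, 203/202)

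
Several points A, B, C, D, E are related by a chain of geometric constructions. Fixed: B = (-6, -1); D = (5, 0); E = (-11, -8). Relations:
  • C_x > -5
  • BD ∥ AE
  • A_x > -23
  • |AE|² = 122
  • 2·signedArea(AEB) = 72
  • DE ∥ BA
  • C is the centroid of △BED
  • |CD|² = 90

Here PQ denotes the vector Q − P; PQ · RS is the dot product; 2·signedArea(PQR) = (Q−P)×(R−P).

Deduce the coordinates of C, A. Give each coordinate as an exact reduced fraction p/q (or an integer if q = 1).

A = (-22, -9)
C = (-4, -3)

1. C_x = -4  [C is the centroid of △BED]
2. C_y = -3  [C is the centroid of △BED]
   → C = (-4, -3)
3. A_x = -22  [BD ∥ AE ∩ DE ∥ BA]
4. A_y = -9  [BD ∥ AE ∩ DE ∥ BA]
   → A = (-22, -9)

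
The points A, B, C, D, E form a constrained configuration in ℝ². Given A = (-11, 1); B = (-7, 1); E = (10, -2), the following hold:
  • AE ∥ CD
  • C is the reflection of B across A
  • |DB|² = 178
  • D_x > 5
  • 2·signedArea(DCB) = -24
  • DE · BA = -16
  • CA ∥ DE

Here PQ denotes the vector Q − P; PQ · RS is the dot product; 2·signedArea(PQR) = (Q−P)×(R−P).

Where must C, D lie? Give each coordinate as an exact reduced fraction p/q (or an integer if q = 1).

1. C_x = -15  [C is the reflection of B across A]
2. C_y = 1  [C is the reflection of B across A]
   → C = (-15, 1)
3. D_x = 6  [CA ∥ DE ∩ AE ∥ CD]
4. D_y = -2  [CA ∥ DE ∩ AE ∥ CD]
   → D = (6, -2)

C = (-15, 1)
D = (6, -2)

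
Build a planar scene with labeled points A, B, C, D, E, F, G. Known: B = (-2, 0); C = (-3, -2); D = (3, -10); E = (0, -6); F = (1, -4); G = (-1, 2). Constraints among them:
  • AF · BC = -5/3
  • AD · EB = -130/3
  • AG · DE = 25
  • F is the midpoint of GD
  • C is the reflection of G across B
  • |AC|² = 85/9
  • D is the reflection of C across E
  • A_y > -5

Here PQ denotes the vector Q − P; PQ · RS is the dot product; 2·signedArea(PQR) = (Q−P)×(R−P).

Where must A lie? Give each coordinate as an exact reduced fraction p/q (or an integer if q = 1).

1. A_x = -2/3  [AF · BC = -5/3 ∩ AG · DE = 25]
2. A_y = -4  [AF · BC = -5/3 ∩ AG · DE = 25]
   → A = (-2/3, -4)

A = (-2/3, -4)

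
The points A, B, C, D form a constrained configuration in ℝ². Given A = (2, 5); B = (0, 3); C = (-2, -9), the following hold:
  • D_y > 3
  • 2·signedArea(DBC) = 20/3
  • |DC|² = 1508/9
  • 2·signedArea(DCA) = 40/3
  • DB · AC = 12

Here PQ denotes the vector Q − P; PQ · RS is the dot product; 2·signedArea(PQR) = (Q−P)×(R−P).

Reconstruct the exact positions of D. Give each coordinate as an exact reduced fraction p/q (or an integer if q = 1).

1. D_x = 2/3  [2·signedArea(DCA) = 40/3 ∩ DB · AC = 12]
2. D_y = 11/3  [2·signedArea(DCA) = 40/3 ∩ DB · AC = 12]
   → D = (2/3, 11/3)

D = (2/3, 11/3)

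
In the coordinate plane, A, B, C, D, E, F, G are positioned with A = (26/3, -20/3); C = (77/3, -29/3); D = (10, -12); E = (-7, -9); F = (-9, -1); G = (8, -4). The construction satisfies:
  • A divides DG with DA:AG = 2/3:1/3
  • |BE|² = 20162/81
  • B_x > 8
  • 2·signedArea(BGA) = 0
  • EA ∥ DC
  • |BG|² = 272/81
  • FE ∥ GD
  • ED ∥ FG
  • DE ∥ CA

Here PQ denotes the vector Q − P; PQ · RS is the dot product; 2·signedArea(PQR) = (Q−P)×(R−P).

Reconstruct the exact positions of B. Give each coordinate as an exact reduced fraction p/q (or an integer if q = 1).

B = (76/9, -52/9)

1. B_x = 76/9  [line 8/3·x + 2/3·y + -56/3 = 0 ∩ |BG|² = 272/81]
2. B_y = -52/9  [line 8/3·x + 2/3·y + -56/3 = 0 ∩ |BG|² = 272/81]
   → B = (76/9, -52/9)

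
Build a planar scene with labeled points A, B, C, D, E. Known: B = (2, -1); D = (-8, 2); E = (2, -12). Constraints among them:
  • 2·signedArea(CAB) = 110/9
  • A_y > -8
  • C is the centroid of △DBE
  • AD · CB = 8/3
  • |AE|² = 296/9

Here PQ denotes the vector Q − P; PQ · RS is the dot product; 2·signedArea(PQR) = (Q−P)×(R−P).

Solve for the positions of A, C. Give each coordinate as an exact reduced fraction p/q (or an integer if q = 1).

A = (-4/3, -22/3)
C = (-4/3, -11/3)

1. C_x = -4/3  [C is the centroid of △DBE]
2. C_y = -11/3  [C is the centroid of △DBE]
   → C = (-4/3, -11/3)
3. A_x = -4/3  [AD · CB = 8/3 ∩ 2·signedArea(CAB) = 110/9]
4. A_y = -22/3  [AD · CB = 8/3 ∩ 2·signedArea(CAB) = 110/9]
   → A = (-4/3, -22/3)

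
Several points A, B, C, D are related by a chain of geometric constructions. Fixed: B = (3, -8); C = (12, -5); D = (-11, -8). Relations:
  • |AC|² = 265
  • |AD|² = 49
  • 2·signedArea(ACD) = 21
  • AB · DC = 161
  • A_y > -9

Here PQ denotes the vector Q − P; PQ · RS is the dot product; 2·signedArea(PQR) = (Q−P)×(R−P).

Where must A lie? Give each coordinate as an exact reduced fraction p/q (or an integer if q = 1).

1. A_x = -4  [AB · DC = 161 ∩ 2·signedArea(ACD) = 21]
2. A_y = -8  [AB · DC = 161 ∩ 2·signedArea(ACD) = 21]
   → A = (-4, -8)

A = (-4, -8)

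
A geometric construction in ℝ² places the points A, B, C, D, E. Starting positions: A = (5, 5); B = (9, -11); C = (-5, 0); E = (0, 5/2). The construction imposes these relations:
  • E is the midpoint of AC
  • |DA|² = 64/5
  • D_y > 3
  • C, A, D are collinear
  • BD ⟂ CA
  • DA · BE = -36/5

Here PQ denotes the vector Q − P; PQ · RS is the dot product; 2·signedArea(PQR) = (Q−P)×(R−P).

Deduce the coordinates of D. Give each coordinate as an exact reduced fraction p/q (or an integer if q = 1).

D = (9/5, 17/5)

1. D_x = 9/5  [C, A, D are collinear ∩ BD ⟂ CA]
2. D_y = 17/5  [C, A, D are collinear ∩ BD ⟂ CA]
   → D = (9/5, 17/5)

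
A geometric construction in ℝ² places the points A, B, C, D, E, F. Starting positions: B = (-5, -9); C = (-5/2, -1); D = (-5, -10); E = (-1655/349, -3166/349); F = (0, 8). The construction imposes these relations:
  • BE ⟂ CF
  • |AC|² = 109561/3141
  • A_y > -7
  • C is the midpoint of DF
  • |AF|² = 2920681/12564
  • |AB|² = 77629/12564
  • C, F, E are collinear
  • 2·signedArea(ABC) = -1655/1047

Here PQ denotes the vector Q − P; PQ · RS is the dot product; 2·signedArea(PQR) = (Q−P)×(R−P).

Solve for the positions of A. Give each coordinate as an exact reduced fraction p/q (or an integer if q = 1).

A = (-8545/2094, -2335/349)

1. A_x = -8545/2094  [line -8·x + 5/2·y + -33335/2094 = 0 ∩ |AB|² = 77629/12564]
2. A_y = -2335/349  [line -8·x + 5/2·y + -33335/2094 = 0 ∩ |AB|² = 77629/12564]
   → A = (-8545/2094, -2335/349)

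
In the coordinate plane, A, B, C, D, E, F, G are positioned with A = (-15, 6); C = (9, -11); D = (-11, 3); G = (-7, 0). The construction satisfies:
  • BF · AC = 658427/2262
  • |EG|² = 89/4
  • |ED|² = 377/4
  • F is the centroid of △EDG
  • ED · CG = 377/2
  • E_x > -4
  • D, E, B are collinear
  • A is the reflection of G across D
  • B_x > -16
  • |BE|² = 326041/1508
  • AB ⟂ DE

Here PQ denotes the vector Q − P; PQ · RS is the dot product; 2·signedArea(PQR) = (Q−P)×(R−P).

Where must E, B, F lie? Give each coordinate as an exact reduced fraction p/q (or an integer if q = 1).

1. E_x = -3  [line 16·x + -11·y + 41/2 = 0 ∩ |ED|² = 377/4]
2. E_y = -5/2  [line 16·x + -11·y + 41/2 = 0 ∩ |ED|² = 377/4]
   → E = (-3, -5/2)
3. B_x = -5699/377  [D, E, B are collinear ∩ AB ⟂ DE]
4. B_y = 2198/377  [D, E, B are collinear ∩ AB ⟂ DE]
   → B = (-5699/377, 2198/377)
5. F_x = -7  [F is the centroid of △EDG]
6. F_y = 1/6  [F is the centroid of △EDG]
   → F = (-7, 1/6)

B = (-5699/377, 2198/377)
E = (-3, -5/2)
F = (-7, 1/6)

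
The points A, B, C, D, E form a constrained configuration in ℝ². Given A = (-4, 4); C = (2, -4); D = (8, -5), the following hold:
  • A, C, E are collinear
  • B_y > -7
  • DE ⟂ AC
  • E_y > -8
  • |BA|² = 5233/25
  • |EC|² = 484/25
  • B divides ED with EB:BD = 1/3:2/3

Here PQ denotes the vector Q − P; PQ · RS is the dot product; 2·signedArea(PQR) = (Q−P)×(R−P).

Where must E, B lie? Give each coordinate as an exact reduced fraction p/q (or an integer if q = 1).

B = (144/25, -167/25)
E = (116/25, -188/25)

1. E_x = 116/25  [A, C, E are collinear ∩ DE ⟂ AC]
2. E_y = -188/25  [A, C, E are collinear ∩ DE ⟂ AC]
   → E = (116/25, -188/25)
3. B_x = 144/25  [B divides ED with EB:BD = 1/3:2/3]
4. B_y = -167/25  [B divides ED with EB:BD = 1/3:2/3]
   → B = (144/25, -167/25)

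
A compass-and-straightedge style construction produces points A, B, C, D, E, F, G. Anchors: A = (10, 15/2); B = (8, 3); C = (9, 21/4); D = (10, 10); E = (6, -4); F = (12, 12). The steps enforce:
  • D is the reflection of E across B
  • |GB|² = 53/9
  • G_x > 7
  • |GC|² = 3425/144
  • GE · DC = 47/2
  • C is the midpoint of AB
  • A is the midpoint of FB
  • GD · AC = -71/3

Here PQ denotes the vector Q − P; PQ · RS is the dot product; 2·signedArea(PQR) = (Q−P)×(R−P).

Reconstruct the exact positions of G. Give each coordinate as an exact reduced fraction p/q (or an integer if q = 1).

1. G_x = 22/3  [GD · AC = -71/3 ∩ GE · DC = 47/2]
2. G_y = 2/3  [GD · AC = -71/3 ∩ GE · DC = 47/2]
   → G = (22/3, 2/3)

G = (22/3, 2/3)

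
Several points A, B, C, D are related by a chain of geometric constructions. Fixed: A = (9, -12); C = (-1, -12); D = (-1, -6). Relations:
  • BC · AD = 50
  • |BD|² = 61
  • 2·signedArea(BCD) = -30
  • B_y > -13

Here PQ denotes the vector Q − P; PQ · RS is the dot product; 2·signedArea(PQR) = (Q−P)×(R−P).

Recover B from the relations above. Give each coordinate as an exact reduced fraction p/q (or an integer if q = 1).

B = (4, -12)

1. B_x = 4  [BC · AD = 50 ∩ 2·signedArea(BCD) = -30]
2. B_y = -12  [BC · AD = 50 ∩ 2·signedArea(BCD) = -30]
   → B = (4, -12)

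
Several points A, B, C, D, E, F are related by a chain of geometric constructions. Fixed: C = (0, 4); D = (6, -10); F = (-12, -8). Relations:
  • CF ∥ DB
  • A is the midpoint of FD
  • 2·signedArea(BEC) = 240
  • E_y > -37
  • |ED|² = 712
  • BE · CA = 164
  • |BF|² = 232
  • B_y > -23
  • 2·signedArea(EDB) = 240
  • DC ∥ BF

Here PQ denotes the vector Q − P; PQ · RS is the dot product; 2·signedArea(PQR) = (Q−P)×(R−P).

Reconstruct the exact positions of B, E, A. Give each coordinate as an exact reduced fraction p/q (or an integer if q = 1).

1. B_x = -6  [DC ∥ BF ∩ CF ∥ DB]
2. B_y = -22  [DC ∥ BF ∩ CF ∥ DB]
   → B = (-6, -22)
3. E_x = 0  [2·signedArea(EDB) = 240 ∩ 2·signedArea(BEC) = 240]
4. E_y = -36  [2·signedArea(EDB) = 240 ∩ 2·signedArea(BEC) = 240]
   → E = (0, -36)
5. A_x = -3  [A is the midpoint of FD]
6. A_y = -9  [A is the midpoint of FD]
   → A = (-3, -9)

A = (-3, -9)
B = (-6, -22)
E = (0, -36)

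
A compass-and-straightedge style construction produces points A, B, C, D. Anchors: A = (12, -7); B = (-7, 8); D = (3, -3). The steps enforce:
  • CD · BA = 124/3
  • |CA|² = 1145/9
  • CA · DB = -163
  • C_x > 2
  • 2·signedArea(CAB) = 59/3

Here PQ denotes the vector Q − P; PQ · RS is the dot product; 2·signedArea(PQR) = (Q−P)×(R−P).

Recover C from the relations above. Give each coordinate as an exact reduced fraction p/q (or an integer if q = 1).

C = (8/3, -2/3)

1. C_x = 8/3  [2·signedArea(CAB) = 59/3 ∩ CA · DB = -163]
2. C_y = -2/3  [2·signedArea(CAB) = 59/3 ∩ CA · DB = -163]
   → C = (8/3, -2/3)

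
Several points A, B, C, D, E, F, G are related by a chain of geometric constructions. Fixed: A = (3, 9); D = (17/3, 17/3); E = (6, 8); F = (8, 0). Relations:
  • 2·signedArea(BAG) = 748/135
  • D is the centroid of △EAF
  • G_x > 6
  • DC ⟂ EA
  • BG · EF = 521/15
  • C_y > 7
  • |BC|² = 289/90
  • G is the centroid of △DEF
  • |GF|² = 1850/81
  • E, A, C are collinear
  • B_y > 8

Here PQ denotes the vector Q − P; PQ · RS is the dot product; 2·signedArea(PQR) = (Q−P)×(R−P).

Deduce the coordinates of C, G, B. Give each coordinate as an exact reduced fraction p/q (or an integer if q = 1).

B = (47/10, 253/30)
C = (32/5, 118/15)
G = (59/9, 41/9)

1. C_x = 32/5  [E, A, C are collinear ∩ DC ⟂ EA]
2. C_y = 118/15  [E, A, C are collinear ∩ DC ⟂ EA]
   → C = (32/5, 118/15)
3. G_x = 59/9  [G is the centroid of △DEF]
4. G_y = 41/9  [G is the centroid of △DEF]
   → G = (59/9, 41/9)
5. B_x = 47/10  [BG · EF = 521/15 ∩ 2·signedArea(BAG) = 748/135]
6. B_y = 253/30  [BG · EF = 521/15 ∩ 2·signedArea(BAG) = 748/135]
   → B = (47/10, 253/30)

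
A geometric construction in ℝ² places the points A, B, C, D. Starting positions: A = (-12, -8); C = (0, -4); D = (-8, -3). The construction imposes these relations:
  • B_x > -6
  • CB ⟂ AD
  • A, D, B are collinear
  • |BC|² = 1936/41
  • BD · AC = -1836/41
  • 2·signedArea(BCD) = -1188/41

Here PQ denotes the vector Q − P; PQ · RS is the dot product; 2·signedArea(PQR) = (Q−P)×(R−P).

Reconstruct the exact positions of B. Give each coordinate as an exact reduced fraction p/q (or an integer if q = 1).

1. B_x = -220/41  [A, D, B are collinear ∩ CB ⟂ AD]
2. B_y = 12/41  [A, D, B are collinear ∩ CB ⟂ AD]
   → B = (-220/41, 12/41)

B = (-220/41, 12/41)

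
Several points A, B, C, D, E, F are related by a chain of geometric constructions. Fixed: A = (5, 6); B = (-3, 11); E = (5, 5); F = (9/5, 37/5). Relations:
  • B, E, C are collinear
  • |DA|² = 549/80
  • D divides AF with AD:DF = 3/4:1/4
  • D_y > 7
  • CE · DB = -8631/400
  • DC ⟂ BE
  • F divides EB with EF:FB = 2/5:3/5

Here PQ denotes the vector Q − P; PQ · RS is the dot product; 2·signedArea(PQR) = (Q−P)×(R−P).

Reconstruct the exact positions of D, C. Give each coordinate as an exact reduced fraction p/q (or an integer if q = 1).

1. D_x = 13/5  [D divides AF with AD:DF = 3/4:1/4]
2. D_y = 141/20  [D divides AF with AD:DF = 3/4:1/4]
   → D = (13/5, 141/20)
3. C_x = 62/25  [B, E, C are collinear ∩ DC ⟂ BE]
4. C_y = 689/100  [B, E, C are collinear ∩ DC ⟂ BE]
   → C = (62/25, 689/100)

C = (62/25, 689/100)
D = (13/5, 141/20)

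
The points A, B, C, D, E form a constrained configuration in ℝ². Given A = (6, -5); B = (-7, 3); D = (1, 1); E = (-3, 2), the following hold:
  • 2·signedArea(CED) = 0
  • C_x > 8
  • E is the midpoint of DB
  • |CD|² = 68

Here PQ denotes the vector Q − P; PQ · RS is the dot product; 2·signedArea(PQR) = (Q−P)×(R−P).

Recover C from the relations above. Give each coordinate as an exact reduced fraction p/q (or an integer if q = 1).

1. C_x = 9  [line 1·x + 4·y + -5 = 0 ∩ |CD|² = 68]
2. C_y = -1  [line 1·x + 4·y + -5 = 0 ∩ |CD|² = 68]
   → C = (9, -1)

C = (9, -1)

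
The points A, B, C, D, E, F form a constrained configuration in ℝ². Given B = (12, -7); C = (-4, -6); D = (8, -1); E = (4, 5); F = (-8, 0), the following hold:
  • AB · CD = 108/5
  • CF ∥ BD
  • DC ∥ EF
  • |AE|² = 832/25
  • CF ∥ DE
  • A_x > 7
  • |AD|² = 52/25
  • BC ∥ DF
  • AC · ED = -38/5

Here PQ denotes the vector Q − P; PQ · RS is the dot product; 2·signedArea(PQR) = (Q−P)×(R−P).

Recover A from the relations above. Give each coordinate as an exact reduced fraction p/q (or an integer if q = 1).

A = (36/5, 1/5)

1. A_x = 36/5  [AC · ED = -38/5 ∩ AB · CD = 108/5]
2. A_y = 1/5  [AC · ED = -38/5 ∩ AB · CD = 108/5]
   → A = (36/5, 1/5)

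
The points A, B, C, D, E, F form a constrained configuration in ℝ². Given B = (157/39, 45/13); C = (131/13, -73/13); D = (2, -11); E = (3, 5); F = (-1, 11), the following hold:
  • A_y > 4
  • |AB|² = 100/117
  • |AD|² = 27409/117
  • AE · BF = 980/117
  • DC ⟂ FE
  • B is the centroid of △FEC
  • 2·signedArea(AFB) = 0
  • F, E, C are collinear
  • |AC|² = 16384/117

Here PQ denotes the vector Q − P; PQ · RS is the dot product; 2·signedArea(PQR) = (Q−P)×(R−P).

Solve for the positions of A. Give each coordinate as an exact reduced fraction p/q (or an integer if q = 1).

1. A_x = 137/39  [2·signedArea(AFB) = 0 ∩ AE · BF = 980/117]
2. A_y = 55/13  [2·signedArea(AFB) = 0 ∩ AE · BF = 980/117]
   → A = (137/39, 55/13)

A = (137/39, 55/13)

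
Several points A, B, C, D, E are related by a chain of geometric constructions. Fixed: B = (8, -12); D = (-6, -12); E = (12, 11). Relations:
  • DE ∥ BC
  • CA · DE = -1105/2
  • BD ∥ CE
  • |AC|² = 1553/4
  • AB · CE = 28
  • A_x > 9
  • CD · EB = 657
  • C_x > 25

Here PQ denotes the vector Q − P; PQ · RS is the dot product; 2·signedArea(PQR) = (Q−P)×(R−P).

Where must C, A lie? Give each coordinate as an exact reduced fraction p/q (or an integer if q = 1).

A = (10, -1/2)
C = (26, 11)

1. C_x = 26  [BD ∥ CE ∩ DE ∥ BC]
2. C_y = 11  [BD ∥ CE ∩ DE ∥ BC]
   → C = (26, 11)
3. A_x = 10  [AB · CE = 28 ∩ CA · DE = -1105/2]
4. A_y = -1/2  [AB · CE = 28 ∩ CA · DE = -1105/2]
   → A = (10, -1/2)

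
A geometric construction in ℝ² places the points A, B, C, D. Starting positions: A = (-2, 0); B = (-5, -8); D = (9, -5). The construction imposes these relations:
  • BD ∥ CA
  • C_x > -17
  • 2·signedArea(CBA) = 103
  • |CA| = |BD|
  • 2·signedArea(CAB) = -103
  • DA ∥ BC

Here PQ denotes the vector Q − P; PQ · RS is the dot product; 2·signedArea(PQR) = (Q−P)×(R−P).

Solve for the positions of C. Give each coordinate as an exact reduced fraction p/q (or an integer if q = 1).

1. C_x = -16  [BD ∥ CA ∩ DA ∥ BC]
2. C_y = -3  [BD ∥ CA ∩ DA ∥ BC]
   → C = (-16, -3)

C = (-16, -3)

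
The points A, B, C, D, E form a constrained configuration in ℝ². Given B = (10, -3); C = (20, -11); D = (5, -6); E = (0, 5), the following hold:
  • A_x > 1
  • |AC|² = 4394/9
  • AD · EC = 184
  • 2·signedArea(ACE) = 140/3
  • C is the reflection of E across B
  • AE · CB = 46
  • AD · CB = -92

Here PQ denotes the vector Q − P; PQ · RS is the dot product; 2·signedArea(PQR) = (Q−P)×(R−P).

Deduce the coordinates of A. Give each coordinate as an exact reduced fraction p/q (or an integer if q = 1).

1. A_x = 5/3  [AD · CB = -92 ∩ 2·signedArea(ACE) = 140/3]
2. A_y = 4/3  [AD · CB = -92 ∩ 2·signedArea(ACE) = 140/3]
   → A = (5/3, 4/3)

A = (5/3, 4/3)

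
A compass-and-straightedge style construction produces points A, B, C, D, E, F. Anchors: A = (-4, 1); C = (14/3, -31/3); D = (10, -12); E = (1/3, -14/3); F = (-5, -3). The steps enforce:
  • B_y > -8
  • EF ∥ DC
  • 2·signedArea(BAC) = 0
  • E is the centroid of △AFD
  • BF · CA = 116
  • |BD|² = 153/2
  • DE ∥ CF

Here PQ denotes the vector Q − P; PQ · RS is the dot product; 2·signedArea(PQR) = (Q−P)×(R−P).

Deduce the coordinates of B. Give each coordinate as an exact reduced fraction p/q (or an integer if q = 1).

B = (5/2, -15/2)

1. B_x = 5/2  [2·signedArea(BAC) = 0 ∩ BF · CA = 116]
2. B_y = -15/2  [2·signedArea(BAC) = 0 ∩ BF · CA = 116]
   → B = (5/2, -15/2)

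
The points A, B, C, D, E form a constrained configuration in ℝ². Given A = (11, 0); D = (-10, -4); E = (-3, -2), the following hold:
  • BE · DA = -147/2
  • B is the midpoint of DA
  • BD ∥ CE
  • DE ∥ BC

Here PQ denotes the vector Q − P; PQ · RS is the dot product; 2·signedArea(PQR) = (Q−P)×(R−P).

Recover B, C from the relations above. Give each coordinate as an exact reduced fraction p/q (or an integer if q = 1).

B = (1/2, -2)
C = (15/2, 0)

1. B_x = 1/2  [B is the midpoint of DA]
2. B_y = -2  [B is the midpoint of DA]
   → B = (1/2, -2)
3. C_x = 15/2  [BD ∥ CE ∩ DE ∥ BC]
4. C_y = 0  [BD ∥ CE ∩ DE ∥ BC]
   → C = (15/2, 0)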